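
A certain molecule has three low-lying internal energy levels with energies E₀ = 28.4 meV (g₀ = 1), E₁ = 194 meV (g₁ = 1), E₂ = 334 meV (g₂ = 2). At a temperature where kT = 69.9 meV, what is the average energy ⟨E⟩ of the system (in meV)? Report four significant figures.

Eᵢ/kT = 0.406295, 2.77539, 4.77825.
Z = Σ gᵢe^(−Eᵢ/kT) = 1·e^(−0.406295) + 1·e^(−2.77539) + 2·e^(−4.77825) = 0.666114 + 0.0623252 + 0.0168214 = 0.745261.
⟨E⟩ = Σ Eᵢ gᵢe^(−Eᵢ/kT) / Z = (28.4·0.666114 + 194·0.0623252 + 334·0.0168214) / 0.745261 = 49.15 meV.

49.15 meV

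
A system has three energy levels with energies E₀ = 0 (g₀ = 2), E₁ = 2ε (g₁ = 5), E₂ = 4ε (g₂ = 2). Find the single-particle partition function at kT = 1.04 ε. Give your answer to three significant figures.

Eᵢ/kT = 0, 1.9231, 3.8462.
Z = Σ gᵢe^(−Eᵢ/kT) = 2·e^(−0) + 5·e^(−1.9231) + 2·e^(−3.8462) = 2.0000 + 0.73077 + 0.042722 = 2.7735.

Z = 2.77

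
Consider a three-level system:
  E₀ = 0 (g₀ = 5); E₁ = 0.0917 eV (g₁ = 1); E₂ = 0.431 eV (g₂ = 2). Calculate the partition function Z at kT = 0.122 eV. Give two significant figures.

Eᵢ/kT = 0, 0.7516, 3.533.
Z = Σ gᵢe^(−Eᵢ/kT) = 5·e^(−0) + 1·e^(−0.7516) + 2·e^(−3.533) = 5.000 + 0.4716 + 0.05843 = 5.530.

Z = 5.5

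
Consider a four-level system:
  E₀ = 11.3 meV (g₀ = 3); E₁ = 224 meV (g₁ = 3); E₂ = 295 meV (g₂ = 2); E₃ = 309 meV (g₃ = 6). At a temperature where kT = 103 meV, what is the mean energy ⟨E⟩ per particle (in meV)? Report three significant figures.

Eᵢ/kT = 0.10971, 2.1748, 2.8641, 3.0000.
Z = Σ gᵢe^(−Eᵢ/kT) = 3·e^(−0.10971) + 3·e^(−2.1748) + 2·e^(−2.8641) + 6·e^(−3.0000) = 2.6883 + 0.34089 + 0.11407 + 0.29872 = 3.4420.
⟨E⟩ = Σ Eᵢ gᵢe^(−Eᵢ/kT) / Z = (11.3·2.6883 + 224·0.34089 + 295·0.11407 + 309·0.29872) / 3.4420 = 67.6 meV.

67.6 meV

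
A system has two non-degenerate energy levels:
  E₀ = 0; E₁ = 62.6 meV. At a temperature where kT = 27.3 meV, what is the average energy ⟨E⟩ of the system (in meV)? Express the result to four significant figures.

Eᵢ/kT = 0, 2.29304.
Z = Σ e^(−Eᵢ/kT) = e^(−0) + e^(−2.29304) = 1.00000 + 0.100959 = 1.10096.
⟨E⟩ = Σ Eᵢ e^(−Eᵢ/kT) / Z = (0·1.00000 + 62.6·0.100959) / 1.10096 = 5.740 meV.

5.740 meV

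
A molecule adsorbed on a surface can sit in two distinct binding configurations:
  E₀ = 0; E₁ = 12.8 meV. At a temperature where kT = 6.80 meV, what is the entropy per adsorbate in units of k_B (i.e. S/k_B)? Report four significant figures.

Eᵢ/kT = 0, 1.88235.
Z = Σ e^(−Eᵢ/kT) = e^(−0) + e^(−1.88235) = 1.00000 + 0.152232 = 1.15223.
⟨E⟩ = Σ EᵢPᵢ = 1.69113 meV.
S/k_B = ln Z + ⟨E⟩/kT = ln(1.15223) + 1.69113/6.80 = 0.141699 + 0.248696 = 0.3904.

0.3904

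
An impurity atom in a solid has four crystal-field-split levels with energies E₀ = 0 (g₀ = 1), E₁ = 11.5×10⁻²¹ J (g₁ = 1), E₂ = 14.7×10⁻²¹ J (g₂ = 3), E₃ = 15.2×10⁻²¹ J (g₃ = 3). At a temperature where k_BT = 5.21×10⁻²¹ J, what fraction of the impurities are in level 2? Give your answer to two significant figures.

0.12

Eᵢ/kT = 0, 2.207, 2.821, 2.917.
Z = Σ gᵢe^(−Eᵢ/kT) = 1·e^(−0) + 1·e^(−2.207) + 3·e^(−2.821) + 3·e^(−2.917) = 1.000 + 0.1100 + 0.1786 + 0.1623 = 1.451.
P₂ = g₂ e^(−E₂/kT) / Z = 0.1786/1.451 = 0.12.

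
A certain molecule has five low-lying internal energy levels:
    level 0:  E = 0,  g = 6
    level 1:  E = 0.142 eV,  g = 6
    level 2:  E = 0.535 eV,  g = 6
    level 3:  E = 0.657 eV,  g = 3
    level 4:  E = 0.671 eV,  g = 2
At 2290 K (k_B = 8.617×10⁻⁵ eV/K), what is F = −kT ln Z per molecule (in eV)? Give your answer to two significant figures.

-0.44 eV

k_BT = 8.617×10⁻⁵ × 2290 K = 0.1973 eV.
Eᵢ/kT = 0, 0.7197, 2.712, 3.330, 3.401.
Z = Σ gᵢe^(−Eᵢ/kT) = 6·e^(−0) + 6·e^(−0.7197) + 6·e^(−2.712) + 3·e^(−3.330) + 2·e^(−3.401) = 6.000 + 2.921 + 0.3984 + 0.1074 + 0.06668 = 9.493.
F = −kT ln Z = −0.1973 × ln(9.493) = −0.1973 × 2.251 = -0.44 eV.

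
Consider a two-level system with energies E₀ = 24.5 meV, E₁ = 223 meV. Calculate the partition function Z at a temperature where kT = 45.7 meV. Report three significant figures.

Eᵢ/kT = 0.53611, 4.8796.
Z = Σ e^(−Eᵢ/kT) = e^(−0.53611) + e^(−4.8796) = 0.58502 + 0.0076001 = 0.59262.

Z = 0.593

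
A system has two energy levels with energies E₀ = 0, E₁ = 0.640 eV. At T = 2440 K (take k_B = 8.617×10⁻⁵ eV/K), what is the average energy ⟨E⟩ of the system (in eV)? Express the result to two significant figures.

0.029 eV

k_BT = 8.617×10⁻⁵ × 2440 K = 0.2103 eV.
Eᵢ/kT = 0, 3.043.
Z = Σ e^(−Eᵢ/kT) = e^(−0) + e^(−3.043) = 1.000 + 0.04769 = 1.048.
⟨E⟩ = Σ Eᵢ e^(−Eᵢ/kT) / Z = (0·1.000 + 0.640·0.04769) / 1.048 = 0.029 eV.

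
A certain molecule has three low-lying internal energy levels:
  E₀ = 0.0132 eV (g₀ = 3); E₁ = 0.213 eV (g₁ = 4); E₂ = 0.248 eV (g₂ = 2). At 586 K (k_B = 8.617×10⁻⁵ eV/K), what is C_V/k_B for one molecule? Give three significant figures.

k_BT = 8.617×10⁻⁵ × 586 K = 0.050496 eV.
Eᵢ/kT = 0.26141, 4.2182, 4.9113.
Z = Σ gᵢe^(−Eᵢ/kT) = 3·e^(−0.26141) + 4·e^(−4.2182) + 2·e^(−4.9113) = 2.3099 + 0.058901 + 0.014726 = 2.3835.
⟨E⟩ = 0.019588 eV, ⟨E²⟩ = 0.0016700 eV².
C_V/k_B = (⟨E²⟩ − ⟨E⟩²)/(kT)² = (0.0016700 − 0.00038369)/0.0025498 = 0.504.

0.504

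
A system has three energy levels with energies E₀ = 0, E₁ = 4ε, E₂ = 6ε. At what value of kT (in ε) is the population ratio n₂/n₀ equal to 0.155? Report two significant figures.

3.2 ε

n₂/n₀ = exp[−(E₂−E₀)/kT] = 0.155.
⇒ (E₂−E₀)/kT = ln(1/0.155) = ln(6.452) = 1.864.
kT = 6ε / 1.864 = 3.2 ε.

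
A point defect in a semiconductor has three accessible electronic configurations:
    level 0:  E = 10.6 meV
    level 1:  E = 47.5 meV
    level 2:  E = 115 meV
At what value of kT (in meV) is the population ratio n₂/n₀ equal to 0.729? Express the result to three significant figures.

330 meV

n₂/n₀ = exp[−(E₂−E₀)/kT] = 0.729.
⇒ (E₂−E₀)/kT = ln(1/0.729) = ln(1.3717) = 0.31605.
kT = 104.4 meV / 0.31605 = 330 meV.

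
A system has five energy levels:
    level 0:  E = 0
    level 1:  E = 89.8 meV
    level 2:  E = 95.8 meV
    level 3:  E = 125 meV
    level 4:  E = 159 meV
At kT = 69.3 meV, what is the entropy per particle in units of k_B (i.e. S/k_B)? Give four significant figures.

1.269

Eᵢ/kT = 0, 1.29582, 1.38240, 1.80375, 2.29437.
Z = Σ e^(−Eᵢ/kT) = e^(−0) + e^(−1.29582) + e^(−1.38240) + e^(−1.80375) + e^(−2.29437) = 1.00000 + 0.273673 + 0.250975 + 0.164680 + 0.100825 = 1.79015.
⟨E⟩ = Σ EᵢPᵢ = 47.6136 meV.
S/k_B = ln Z + ⟨E⟩/kT = ln(1.79015) + 47.6136/69.3 = 0.582299 + 0.687065 = 1.269.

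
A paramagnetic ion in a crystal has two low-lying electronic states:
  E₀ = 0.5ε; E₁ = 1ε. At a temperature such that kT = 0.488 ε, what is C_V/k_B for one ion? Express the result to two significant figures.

Eᵢ/kT = 1.025, 2.049.
Z = Σ e^(−Eᵢ/kT) = e^(−1.025) + e^(−2.049) = 0.3588 + 0.1289 = 0.4877.
⟨E⟩ = 0.6322 ε, ⟨E²⟩ = 0.4482 ε².
C_V/k_B = (⟨E²⟩ − ⟨E⟩²)/(kT)² = (0.4482 − 0.3997)/0.2381 = 0.20.

0.20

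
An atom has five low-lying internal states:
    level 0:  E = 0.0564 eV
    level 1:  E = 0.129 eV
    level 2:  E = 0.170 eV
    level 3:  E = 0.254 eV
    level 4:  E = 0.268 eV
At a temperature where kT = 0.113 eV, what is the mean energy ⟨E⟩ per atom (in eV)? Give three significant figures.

0.122 eV

Eᵢ/kT = 0.49912, 1.1416, 1.5044, 2.2478, 2.3717.
Z = Σ e^(−Eᵢ/kT) = e^(−0.49912) + e^(−1.1416) + e^(−1.5044) + e^(−2.2478) + e^(−2.3717) = 0.60706 + 0.31931 + 0.22215 + 0.10563 + 0.093322 = 1.3475.
⟨E⟩ = Σ Eᵢ e^(−Eᵢ/kT) / Z = (0.0564·0.60706 + 0.129·0.31931 + 0.170·0.22215 + 0.254·0.10563 + 0.268·0.093322) / 1.3475 = 0.122 eV.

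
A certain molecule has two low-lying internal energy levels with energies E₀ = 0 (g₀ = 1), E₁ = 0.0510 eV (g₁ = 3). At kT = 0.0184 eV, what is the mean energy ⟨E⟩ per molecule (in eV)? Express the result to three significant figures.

Eᵢ/kT = 0, 2.7717.
Z = Σ gᵢe^(−Eᵢ/kT) = 1·e^(−0) + 3·e^(−2.7717) = 1.0000 + 0.18767 = 1.1877.
⟨E⟩ = Σ Eᵢ gᵢe^(−Eᵢ/kT) / Z = (0·1.0000 + 0.0510·0.18767) / 1.1877 = 0.00806 eV.

0.00806 eV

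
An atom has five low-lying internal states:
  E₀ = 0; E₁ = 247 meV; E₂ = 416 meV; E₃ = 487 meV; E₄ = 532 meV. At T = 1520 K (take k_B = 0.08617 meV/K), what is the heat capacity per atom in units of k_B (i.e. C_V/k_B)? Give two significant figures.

k_BT = 0.08617 × 1520 K = 131.0 meV.
Eᵢ/kT = 0, 1.885, 3.176, 3.718, 4.061.
Z = Σ e^(−Eᵢ/kT) = e^(−0) + e^(−1.885) + e^(−3.176) + e^(−3.718) + e^(−4.061) = 1.000 + 0.1518 + 0.04175 + 0.02428 + 0.01723 = 1.235.
⟨E⟩ = 61.42 meV, ⟨E²⟩ = 21960 meV².
C_V/k_B = (⟨E²⟩ − ⟨E⟩²)/(kT)² = (21960 − 3772)/17160 = 1.1.

1.1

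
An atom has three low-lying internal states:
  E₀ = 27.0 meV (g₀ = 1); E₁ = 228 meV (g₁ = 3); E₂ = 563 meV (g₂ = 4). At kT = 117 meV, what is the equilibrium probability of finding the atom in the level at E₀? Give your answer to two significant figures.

Eᵢ/kT = 0.2308, 1.949, 4.812.
Z = Σ gᵢe^(−Eᵢ/kT) = 1·e^(−0.2308) + 3·e^(−1.949) + 4·e^(−4.812) = 0.7939 + 0.4272 + 0.03253 = 1.254.
P₀ = g₀ e^(−E₀/kT) / Z = 0.7939/1.254 = 0.63.

0.63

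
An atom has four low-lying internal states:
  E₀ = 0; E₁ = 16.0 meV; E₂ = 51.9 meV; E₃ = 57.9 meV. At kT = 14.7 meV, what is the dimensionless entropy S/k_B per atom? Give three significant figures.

0.721

Eᵢ/kT = 0, 1.0884, 3.5306, 3.9388.
Z = Σ e^(−Eᵢ/kT) = e^(−0) + e^(−1.0884) + e^(−3.5306) + e^(−3.9388) = 1.0000 + 0.33675 + 0.029287 + 0.019472 = 1.3855.
⟨E⟩ = Σ EᵢPᵢ = 5.7997 meV.
S/k_B = ln Z + ⟨E⟩/kT = ln(1.3855) + 5.7997/14.7 = 0.32606 + 0.39454 = 0.721.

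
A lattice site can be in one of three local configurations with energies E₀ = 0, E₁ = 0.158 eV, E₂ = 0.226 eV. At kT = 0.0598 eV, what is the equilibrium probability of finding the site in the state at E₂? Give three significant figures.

0.0209

Eᵢ/kT = 0, 2.6421, 3.7793.
Z = Σ e^(−Eᵢ/kT) = e^(−0) + e^(−2.6421) + e^(−3.7793) = 1.0000 + 0.071212 + 0.022839 = 1.0941.
P₂ = e^(−E₂/kT) / Z = 0.022839/1.0941 = 0.0209.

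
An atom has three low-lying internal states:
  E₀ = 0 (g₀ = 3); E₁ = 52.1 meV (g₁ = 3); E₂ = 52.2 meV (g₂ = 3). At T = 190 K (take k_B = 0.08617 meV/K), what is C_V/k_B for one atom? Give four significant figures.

0.7160

k_BT = 0.08617 × 190 K = 16.3723 meV.
Eᵢ/kT = 0, 3.18220, 3.18831.
Z = Σ gᵢe^(−Eᵢ/kT) = 3·e^(−0) + 3·e^(−3.18220) + 3·e^(−3.18831) = 3.00000 + 0.124483 + 0.123725 = 3.24821.
⟨E⟩ = 3.98497 meV, ⟨E²⟩ = 207.816 meV².
C_V/k_B = (⟨E²⟩ − ⟨E⟩²)/(kT)² = (207.816 − 15.8800)/268.052 = 0.7160.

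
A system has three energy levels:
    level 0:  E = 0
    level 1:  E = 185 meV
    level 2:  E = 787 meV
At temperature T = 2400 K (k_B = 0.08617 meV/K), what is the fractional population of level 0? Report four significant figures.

0.6988

k_BT = 0.08617 × 2400 K = 206.808 meV.
Eᵢ/kT = 0, 0.894550, 3.80546.
Z = Σ e^(−Eᵢ/kT) = e^(−0) + e^(−0.894550) + e^(−3.80546) = 1.00000 + 0.408792 + 0.0222490 = 1.43104.
P₀ = e^(−E₀/kT) / Z = 1.00000/1.43104 = 0.6988.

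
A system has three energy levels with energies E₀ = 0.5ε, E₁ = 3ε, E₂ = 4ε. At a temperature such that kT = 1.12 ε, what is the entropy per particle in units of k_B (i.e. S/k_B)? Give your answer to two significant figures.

0.47

Eᵢ/kT = 0.4464, 2.679, 3.571.
Z = Σ e^(−Eᵢ/kT) = e^(−0.4464) + e^(−2.679) + e^(−3.571) = 0.6399 + 0.06863 + 0.02813 = 0.7367.
⟨E⟩ = Σ EᵢPᵢ = 0.8665 ε.
S/k_B = ln Z + ⟨E⟩/kT = ln(0.7367) + 0.8665/1.12 = -0.3056 + 0.7737 = 0.47.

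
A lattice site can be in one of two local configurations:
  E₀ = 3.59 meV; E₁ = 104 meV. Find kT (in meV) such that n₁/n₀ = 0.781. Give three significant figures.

n₁/n₀ = exp[−(E₁−E₀)/kT] = 0.781.
⇒ (E₁−E₀)/kT = ln(1/0.781) = ln(1.2804) = 0.24717.
kT = 100.41 meV / 0.24717 = 406 meV.

406 meV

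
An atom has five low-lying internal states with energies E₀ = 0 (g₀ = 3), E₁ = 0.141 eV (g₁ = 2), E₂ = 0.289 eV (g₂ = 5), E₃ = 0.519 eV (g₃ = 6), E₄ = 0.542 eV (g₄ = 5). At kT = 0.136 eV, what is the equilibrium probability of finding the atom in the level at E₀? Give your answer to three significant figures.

Eᵢ/kT = 0, 1.0368, 2.1250, 3.8162, 3.9853.
Z = Σ gᵢe^(−Eᵢ/kT) = 3·e^(−0) + 2·e^(−1.0368) + 5·e^(−2.1250) + 6·e^(−3.8162) + 5·e^(−3.9853) = 3.0000 + 0.70918 + 0.59716 + 0.13207 + 0.092934 = 4.5313.
P₀ = g₀ e^(−E₀/kT) / Z = 3.0000/4.5313 = 0.662.

0.662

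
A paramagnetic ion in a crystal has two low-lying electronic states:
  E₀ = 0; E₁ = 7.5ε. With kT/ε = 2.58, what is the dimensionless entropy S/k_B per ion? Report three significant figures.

0.204

Eᵢ/kT = 0, 2.9070.
Z = Σ e^(−Eᵢ/kT) = e^(−0) + e^(−2.9070) = 1.0000 + 0.054639 = 1.0546.
⟨E⟩ = Σ EᵢPᵢ = 0.38858 ε.
S/k_B = ln Z + ⟨E⟩/kT = ln(1.0546) + 0.38858/2.58 = 0.053162 + 0.15061 = 0.204.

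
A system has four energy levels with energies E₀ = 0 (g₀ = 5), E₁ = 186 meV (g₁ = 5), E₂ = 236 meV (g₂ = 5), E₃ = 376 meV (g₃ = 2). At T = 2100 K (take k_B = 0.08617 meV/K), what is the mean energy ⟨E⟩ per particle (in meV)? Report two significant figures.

k_BT = 0.08617 × 2100 K = 181.0 meV.
Eᵢ/kT = 0, 1.028, 1.304, 2.077.
Z = Σ gᵢe^(−Eᵢ/kT) = 5·e^(−0) + 5·e^(−1.028) + 5·e^(−1.304) + 2·e^(−2.077) = 5.000 + 1.789 + 1.357 + 0.2506 = 8.397.
⟨E⟩ = Σ Eᵢ gᵢe^(−Eᵢ/kT) / Z = (0·5.000 + 186·1.789 + 236·1.357 + 376·0.2506) / 8.397 = 89 meV.

89 meV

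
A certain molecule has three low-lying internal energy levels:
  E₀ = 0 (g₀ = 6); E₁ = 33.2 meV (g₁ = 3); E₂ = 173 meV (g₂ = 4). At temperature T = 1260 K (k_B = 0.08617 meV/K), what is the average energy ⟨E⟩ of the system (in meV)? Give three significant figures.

23.7 meV

k_BT = 0.08617 × 1260 K = 108.57 meV.
Eᵢ/kT = 0, 0.30579, 1.5934.
Z = Σ gᵢe^(−Eᵢ/kT) = 6·e^(−0) + 3·e^(−0.30579) + 4·e^(−1.5934) = 6.0000 + 2.2096 + 0.81293 = 9.0225.
⟨E⟩ = Σ Eᵢ gᵢe^(−Eᵢ/kT) / Z = (0·6.0000 + 33.2·2.2096 + 173·0.81293) / 9.0225 = 23.7 meV.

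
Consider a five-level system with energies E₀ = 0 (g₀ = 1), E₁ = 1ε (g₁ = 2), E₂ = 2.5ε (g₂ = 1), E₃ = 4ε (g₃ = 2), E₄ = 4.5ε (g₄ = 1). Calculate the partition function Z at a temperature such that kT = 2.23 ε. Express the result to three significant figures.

Eᵢ/kT = 0, 0.44843, 1.1211, 1.7937, 2.0179.
Z = Σ gᵢe^(−Eᵢ/kT) = 1·e^(−0) + 2·e^(−0.44843) + 1·e^(−1.1211) + 2·e^(−1.7937) + 1·e^(−2.0179) = 1.0000 + 1.2773 + 0.32592 + 0.33269 + 0.13293 = 3.0688.

Z = 3.07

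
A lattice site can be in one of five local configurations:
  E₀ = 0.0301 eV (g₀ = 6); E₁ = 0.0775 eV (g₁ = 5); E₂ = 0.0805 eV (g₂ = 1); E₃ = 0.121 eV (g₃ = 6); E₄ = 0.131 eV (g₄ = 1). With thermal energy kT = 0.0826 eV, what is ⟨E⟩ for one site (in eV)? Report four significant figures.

Eᵢ/kT = 0.364407, 0.938257, 0.974576, 1.46489, 1.58596.
Z = Σ gᵢe^(−Eᵢ/kT) = 6·e^(−0.364407) + 5·e^(−0.938257) + 1·e^(−0.974576) + 6·e^(−1.46489) + 1·e^(−1.58596) = 4.16765 + 1.95655 + 0.377352 + 1.38662 + 0.204751 = 8.09292.
⟨E⟩ = Σ Eᵢ gᵢe^(−Eᵢ/kT) / Z = (0.0301·4.16765 + 0.0775·1.95655 + 0.0805·0.377352 + 0.121·1.38662 + 0.131·0.204751) / 8.09292 = 0.06204 eV.

0.06204 eV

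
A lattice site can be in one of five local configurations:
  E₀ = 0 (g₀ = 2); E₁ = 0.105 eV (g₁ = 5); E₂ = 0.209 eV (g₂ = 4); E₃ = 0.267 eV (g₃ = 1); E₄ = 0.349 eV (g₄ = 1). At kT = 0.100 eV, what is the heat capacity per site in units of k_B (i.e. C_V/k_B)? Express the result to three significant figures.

0.611

Eᵢ/kT = 0, 1.0500, 2.0900, 2.6700, 3.4900.
Z = Σ gᵢe^(−Eᵢ/kT) = 2·e^(−0) + 5·e^(−1.0500) + 4·e^(−2.0900) + 1·e^(−2.6700) + 1·e^(−3.4900) = 2.0000 + 1.7497 + 0.49475 + 0.069252 + 0.030501 = 4.3442.
⟨E⟩ = 0.072800 eV, ⟨E²⟩ = 0.011407 eV².
C_V/k_B = (⟨E²⟩ − ⟨E⟩²)/(kT)² = (0.011407 − 0.0052998)/0.010000 = 0.611.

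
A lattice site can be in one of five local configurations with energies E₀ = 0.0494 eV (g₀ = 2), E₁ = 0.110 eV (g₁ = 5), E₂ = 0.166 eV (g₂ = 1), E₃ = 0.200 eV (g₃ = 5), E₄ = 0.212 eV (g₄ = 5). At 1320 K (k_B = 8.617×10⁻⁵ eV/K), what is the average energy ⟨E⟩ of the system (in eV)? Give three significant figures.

0.128 eV

k_BT = 8.617×10⁻⁵ × 1320 K = 0.11374 eV.
Eᵢ/kT = 0.43432, 0.96712, 1.4595, 1.7584, 1.8639.
Z = Σ gᵢe^(−Eᵢ/kT) = 2·e^(−0.43432) + 5·e^(−0.96712) + 1·e^(−1.4595) + 5·e^(−1.7584) + 5·e^(−1.8639) = 1.2954 + 1.9009 + 0.23235 + 0.86160 + 0.77533 = 5.0656.
⟨E⟩ = Σ Eᵢ gᵢe^(−Eᵢ/kT) / Z = (0.0494·1.2954 + 0.110·1.9009 + 0.166·0.23235 + 0.200·0.86160 + 0.212·0.77533) / 5.0656 = 0.128 eV.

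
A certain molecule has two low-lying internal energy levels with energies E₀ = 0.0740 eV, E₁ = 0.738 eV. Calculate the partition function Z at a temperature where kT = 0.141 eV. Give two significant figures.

Eᵢ/kT = 0.5248, 5.234.
Z = Σ e^(−Eᵢ/kT) = e^(−0.5248) + e^(−5.234) = 0.5917 + 0.005332 = 0.5970.

Z = 0.60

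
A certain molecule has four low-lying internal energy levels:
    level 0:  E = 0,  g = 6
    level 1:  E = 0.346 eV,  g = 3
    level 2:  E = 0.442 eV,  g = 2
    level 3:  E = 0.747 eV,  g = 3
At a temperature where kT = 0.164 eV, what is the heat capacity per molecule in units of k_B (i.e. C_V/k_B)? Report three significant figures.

0.460

Eᵢ/kT = 0, 2.1098, 2.6951, 4.5549.
Z = Σ gᵢe^(−Eᵢ/kT) = 6·e^(−0) + 3·e^(−2.1098) + 2·e^(−2.6951) + 3·e^(−4.5549) = 6.0000 + 0.36379 + 0.13507 + 0.031547 = 6.5304.
⟨E⟩ = 0.032025 eV, ⟨E²⟩ = 0.013405 eV².
C_V/k_B = (⟨E²⟩ − ⟨E⟩²)/(kT)² = (0.013405 − 0.0010256)/0.026896 = 0.460.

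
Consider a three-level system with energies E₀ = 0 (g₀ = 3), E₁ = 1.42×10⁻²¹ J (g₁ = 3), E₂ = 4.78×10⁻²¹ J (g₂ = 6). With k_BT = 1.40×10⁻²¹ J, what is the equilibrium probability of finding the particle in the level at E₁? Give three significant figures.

0.254

Eᵢ/kT = 0, 1.0143, 3.4143.
Z = Σ gᵢe^(−Eᵢ/kT) = 3·e^(−0) + 3·e^(−1.0143) + 6·e^(−3.4143) = 3.0000 + 1.0880 + 0.19740 = 4.2854.
P₁ = g₁ e^(−E₁/kT) / Z = 1.0880/4.2854 = 0.254.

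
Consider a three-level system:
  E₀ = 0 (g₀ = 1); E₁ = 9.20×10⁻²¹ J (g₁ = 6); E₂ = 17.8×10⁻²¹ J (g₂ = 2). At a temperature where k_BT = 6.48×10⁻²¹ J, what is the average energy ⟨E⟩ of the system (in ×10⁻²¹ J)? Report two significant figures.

6.1 ×10⁻²¹ J

Eᵢ/kT = 0, 1.420, 2.747.
Z = Σ gᵢe^(−Eᵢ/kT) = 1·e^(−0) + 6·e^(−1.420) + 2·e^(−2.747) = 1.000 + 1.450 + 0.1282 = 2.578.
⟨E⟩ = Σ Eᵢ gᵢe^(−Eᵢ/kT) / Z = (0·1.000 + 9.20·1.450 + 17.8·0.1282) / 2.578 = 6.1 ×10⁻²¹ J.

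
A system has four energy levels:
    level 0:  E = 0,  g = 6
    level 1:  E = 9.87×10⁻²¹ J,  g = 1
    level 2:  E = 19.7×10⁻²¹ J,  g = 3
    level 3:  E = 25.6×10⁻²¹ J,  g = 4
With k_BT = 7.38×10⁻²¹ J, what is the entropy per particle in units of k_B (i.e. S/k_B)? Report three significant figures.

2.09

Eᵢ/kT = 0, 1.3374, 2.6694, 3.4688.
Z = Σ gᵢe^(−Eᵢ/kT) = 6·e^(−0) + 1·e^(−1.3374) + 3·e^(−2.6694) + 4·e^(−3.4688) = 6.0000 + 0.26253 + 0.20788 + 0.12462 = 6.5950.
⟨E⟩ = Σ EᵢPᵢ = 1.4976 ×10⁻²¹ J.
S/k_B = ln Z + ⟨E⟩/kT = ln(6.5950) + 1.4976/7.38 = 1.8863 + 0.20293 = 2.09.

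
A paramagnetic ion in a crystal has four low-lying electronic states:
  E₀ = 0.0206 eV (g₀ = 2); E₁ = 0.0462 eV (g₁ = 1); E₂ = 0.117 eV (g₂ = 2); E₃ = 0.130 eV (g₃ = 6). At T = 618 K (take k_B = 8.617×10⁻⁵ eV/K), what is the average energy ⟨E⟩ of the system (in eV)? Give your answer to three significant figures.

0.0560 eV

k_BT = 8.617×10⁻⁵ × 618 K = 0.053253 eV.
Eᵢ/kT = 0.38683, 0.86756, 2.1971, 2.4412.
Z = Σ gᵢe^(−Eᵢ/kT) = 2·e^(−0.38683) + 1·e^(−0.86756) + 2·e^(−2.1971) + 6·e^(−2.4412) = 1.3584 + 0.41998 + 0.22225 + 0.52234 = 2.5230.
⟨E⟩ = Σ Eᵢ gᵢe^(−Eᵢ/kT) / Z = (0.0206·1.3584 + 0.0462·0.41998 + 0.117·0.22225 + 0.130·0.52234) / 2.5230 = 0.0560 eV.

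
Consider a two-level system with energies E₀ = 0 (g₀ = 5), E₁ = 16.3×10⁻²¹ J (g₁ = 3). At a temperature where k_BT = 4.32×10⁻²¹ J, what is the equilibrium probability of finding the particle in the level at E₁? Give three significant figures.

Eᵢ/kT = 0, 3.7731.
Z = Σ gᵢe^(−Eᵢ/kT) = 5·e^(−0) + 3·e^(−3.7731) = 5.0000 + 0.068942 = 5.0689.
P₁ = g₁ e^(−E₁/kT) / Z = 0.068942/5.0689 = 0.0136.

0.0136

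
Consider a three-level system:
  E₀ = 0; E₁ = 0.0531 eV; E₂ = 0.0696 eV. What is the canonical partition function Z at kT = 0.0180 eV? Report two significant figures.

Eᵢ/kT = 0, 2.950, 3.867.
Z = Σ e^(−Eᵢ/kT) = e^(−0) + e^(−2.950) + e^(−3.867) = 1.000 + 0.05234 + 0.02092 = 1.073.

Z = 1.1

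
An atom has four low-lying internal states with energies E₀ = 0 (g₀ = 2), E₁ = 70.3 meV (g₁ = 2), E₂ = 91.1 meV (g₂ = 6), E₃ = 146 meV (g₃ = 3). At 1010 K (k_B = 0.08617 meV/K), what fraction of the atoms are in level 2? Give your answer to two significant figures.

k_BT = 0.08617 × 1010 K = 87.03 meV.
Eᵢ/kT = 0, 0.8078, 1.047, 1.678.
Z = Σ gᵢe^(−Eᵢ/kT) = 2·e^(−0) + 2·e^(−0.8078) + 6·e^(−1.047) + 3·e^(−1.678) = 2.000 + 0.8917 + 2.106 + 0.5602 = 5.558.
P₂ = g₂ e^(−E₂/kT) / Z = 2.106/5.558 = 0.38.

0.38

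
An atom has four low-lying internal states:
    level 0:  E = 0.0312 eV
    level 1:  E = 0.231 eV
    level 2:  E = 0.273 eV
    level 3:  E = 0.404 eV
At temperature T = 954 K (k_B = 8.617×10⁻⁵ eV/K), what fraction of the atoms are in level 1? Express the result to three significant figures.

0.0764

k_BT = 8.617×10⁻⁵ × 954 K = 0.082206 eV.
Eᵢ/kT = 0.37953, 2.8100, 3.3209, 4.9145.
Z = Σ e^(−Eᵢ/kT) = e^(−0.37953) + e^(−2.8100) + e^(−3.3209) + e^(−4.9145) = 0.68418 + 0.060205 + 0.036120 + 0.0073394 = 0.78784.
P₁ = e^(−E₁/kT) / Z = 0.060205/0.78784 = 0.0764.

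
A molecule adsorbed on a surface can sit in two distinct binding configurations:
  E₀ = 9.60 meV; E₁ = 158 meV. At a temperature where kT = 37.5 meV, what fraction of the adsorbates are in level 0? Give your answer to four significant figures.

Eᵢ/kT = 0.256000, 4.21333.
Z = Σ e^(−Eᵢ/kT) = e^(−0.256000) + e^(−4.21333) = 0.774142 + 0.0147970 = 0.788939.
P₀ = e^(−E₀/kT) / Z = 0.774142/0.788939 = 0.9812.

0.9812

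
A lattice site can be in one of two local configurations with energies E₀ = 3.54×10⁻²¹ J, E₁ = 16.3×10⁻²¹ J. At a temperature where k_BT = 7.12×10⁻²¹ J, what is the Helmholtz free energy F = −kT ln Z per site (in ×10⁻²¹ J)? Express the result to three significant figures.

Eᵢ/kT = 0.49719, 2.2893.
Z = Σ e^(−Eᵢ/kT) = e^(−0.49719) + e^(−2.2893) = 0.60824 + 0.10134 = 0.70958.
F = −kT ln Z = −7.12 × ln(0.70958) = −7.12 × -0.34308 = 2.44 ×10⁻²¹ J.

2.44 ×10⁻²¹ J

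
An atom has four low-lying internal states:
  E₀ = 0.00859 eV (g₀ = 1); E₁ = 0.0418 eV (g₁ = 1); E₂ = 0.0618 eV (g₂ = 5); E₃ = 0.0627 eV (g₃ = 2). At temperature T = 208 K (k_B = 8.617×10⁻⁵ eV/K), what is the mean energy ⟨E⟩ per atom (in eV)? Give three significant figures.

0.0246 eV

k_BT = 8.617×10⁻⁵ × 208 K = 0.017923 eV.
Eᵢ/kT = 0.47927, 2.3322, 3.4481, 3.4983.
Z = Σ gᵢe^(−Eᵢ/kT) = 1·e^(−0.47927) + 1·e^(−2.3322) + 5·e^(−3.4481) + 2·e^(−3.4983) = 0.61924 + 0.097082 + 0.15903 + 0.060498 = 0.93585.
⟨E⟩ = Σ Eᵢ gᵢe^(−Eᵢ/kT) / Z = (0.00859·0.61924 + 0.0418·0.097082 + 0.0618·0.15903 + 0.0627·0.060498) / 0.93585 = 0.0246 eV.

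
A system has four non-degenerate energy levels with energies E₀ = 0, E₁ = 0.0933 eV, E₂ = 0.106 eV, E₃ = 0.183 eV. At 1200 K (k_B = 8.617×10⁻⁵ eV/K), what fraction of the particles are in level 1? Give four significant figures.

0.2097

k_BT = 8.617×10⁻⁵ × 1200 K = 0.103404 eV.
Eᵢ/kT = 0, 0.902286, 1.02511, 1.76976.
Z = Σ e^(−Eᵢ/kT) = e^(−0) + e^(−0.902286) + e^(−1.02511) + e^(−1.76976) = 1.00000 + 0.405641 + 0.358757 + 0.170374 = 1.93477.
P₁ = e^(−E₁/kT) / Z = 0.405641/1.93477 = 0.2097.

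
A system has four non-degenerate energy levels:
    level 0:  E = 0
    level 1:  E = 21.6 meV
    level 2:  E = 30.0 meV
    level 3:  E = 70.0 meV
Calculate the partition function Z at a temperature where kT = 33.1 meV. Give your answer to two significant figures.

Z = 2.0

Eᵢ/kT = 0, 0.6526, 0.9063, 2.115.
Z = Σ e^(−Eᵢ/kT) = e^(−0) + e^(−0.6526) + e^(−0.9063) + e^(−2.115) = 1.000 + 0.5207 + 0.4040 + 0.1206 = 2.045.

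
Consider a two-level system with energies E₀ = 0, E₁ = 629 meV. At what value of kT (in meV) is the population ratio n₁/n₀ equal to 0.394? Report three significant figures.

675 meV

n₁/n₀ = exp[−(E₁−E₀)/kT] = 0.394.
⇒ (E₁−E₀)/kT = ln(1/0.394) = ln(2.5381) = 0.93142.
kT = 629 meV / 0.93142 = 675 meV.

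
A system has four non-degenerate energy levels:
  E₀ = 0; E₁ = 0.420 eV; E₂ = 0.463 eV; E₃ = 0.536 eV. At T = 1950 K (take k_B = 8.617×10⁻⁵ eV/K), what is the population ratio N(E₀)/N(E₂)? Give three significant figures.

15.7

k_BT = 8.617×10⁻⁵ × 1950 K = 0.16803 eV.
n₀/n₂ = exp[−(E₀−E₂)/kT] = exp(−(-0.463 eV)/(0.16803 eV)) = exp(2.7555) = 15.7.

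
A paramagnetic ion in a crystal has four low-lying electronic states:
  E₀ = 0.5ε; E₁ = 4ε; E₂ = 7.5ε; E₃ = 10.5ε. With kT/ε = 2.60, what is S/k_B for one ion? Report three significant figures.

Eᵢ/kT = 0.19231, 1.5385, 2.8846, 4.0385.
Z = Σ e^(−Eᵢ/kT) = e^(−0.19231) + e^(−1.5385) + e^(−2.8846) + e^(−4.0385) = 0.82505 + 0.21470 + 0.055877 + 0.017624 = 1.1133.
⟨E⟩ = Σ EᵢPᵢ = 1.6846 ε.
S/k_B = ln Z + ⟨E⟩/kT = ln(1.1133) + 1.6846/2.60 = 0.10733 + 0.64792 = 0.755.

0.755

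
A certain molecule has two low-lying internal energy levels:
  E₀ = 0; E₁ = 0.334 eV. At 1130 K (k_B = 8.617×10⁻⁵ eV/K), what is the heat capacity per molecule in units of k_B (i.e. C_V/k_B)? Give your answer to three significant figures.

k_BT = 8.617×10⁻⁵ × 1130 K = 0.097372 eV.
Eᵢ/kT = 0, 3.4301.
Z = Σ e^(−Eᵢ/kT) = e^(−0) + e^(−3.4301) = 1.0000 + 0.032384 = 1.0324.
⟨E⟩ = 0.010477 eV, ⟨E²⟩ = 0.0034993 eV².
C_V/k_B = (⟨E²⟩ − ⟨E⟩²)/(kT)² = (0.0034993 − 0.00010977)/0.0094813 = 0.357.

0.357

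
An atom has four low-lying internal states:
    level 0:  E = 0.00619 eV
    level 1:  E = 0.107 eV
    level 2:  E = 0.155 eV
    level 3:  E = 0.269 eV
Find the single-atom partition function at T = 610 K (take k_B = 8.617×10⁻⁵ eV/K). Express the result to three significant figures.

k_BT = 8.617×10⁻⁵ × 610 K = 0.052564 eV.
Eᵢ/kT = 0.11776, 2.0356, 2.9488, 5.1176.
Z = Σ e^(−Eᵢ/kT) = e^(−0.11776) + e^(−2.0356) + e^(−2.9488) + e^(−5.1176) = 0.88891 + 0.13060 + 0.052403 + 0.0059904 = 1.0779.

Z = 1.08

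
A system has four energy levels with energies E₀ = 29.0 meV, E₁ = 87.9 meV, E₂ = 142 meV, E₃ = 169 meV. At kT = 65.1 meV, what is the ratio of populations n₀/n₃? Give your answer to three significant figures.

8.59

n₀/n₃ = exp[−(E₀−E₃)/kT] = exp(−(-140.0 meV)/(65.1 meV)) = exp(2.1505) = 8.59.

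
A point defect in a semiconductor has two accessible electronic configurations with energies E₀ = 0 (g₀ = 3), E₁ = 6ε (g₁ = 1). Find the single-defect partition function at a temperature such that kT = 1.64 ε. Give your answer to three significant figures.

Eᵢ/kT = 0, 3.6585.
Z = Σ gᵢe^(−Eᵢ/kT) = 3·e^(−0) + 1·e^(−3.6585) = 3.0000 + 0.025771 = 3.0258.

Z = 3.03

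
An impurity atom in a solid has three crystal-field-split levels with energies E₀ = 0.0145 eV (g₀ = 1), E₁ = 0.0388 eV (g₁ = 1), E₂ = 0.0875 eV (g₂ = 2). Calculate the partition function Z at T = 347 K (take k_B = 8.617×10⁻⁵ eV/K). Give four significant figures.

Z = 0.9961

k_BT = 8.617×10⁻⁵ × 347 K = 0.0299010 eV.
Eᵢ/kT = 0.484934, 1.29762, 2.92632.
Z = Σ gᵢe^(−Eᵢ/kT) = 1·e^(−0.484934) + 1·e^(−1.29762) + 2·e^(−2.92632) = 0.615738 + 0.273181 + 0.107188 = 0.996107.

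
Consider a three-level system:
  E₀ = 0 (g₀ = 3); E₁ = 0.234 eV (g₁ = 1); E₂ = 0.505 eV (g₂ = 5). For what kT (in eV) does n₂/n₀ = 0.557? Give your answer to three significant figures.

0.461 eV

n₂/n₀ = (g₂/g₀) exp[−(E₂−E₀)/kT] = 0.557.
⇒ (E₂−E₀)/kT = ln((5/3)/0.557) = ln(2.9922) = 1.0960.
kT = 0.505 eV / 1.0960 = 0.461 eV.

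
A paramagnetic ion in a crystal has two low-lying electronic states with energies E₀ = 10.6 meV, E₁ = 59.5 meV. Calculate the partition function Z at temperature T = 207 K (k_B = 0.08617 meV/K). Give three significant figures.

Z = 0.588

k_BT = 0.08617 × 207 K = 17.837 meV.
Eᵢ/kT = 0.59427, 3.3358.
Z = Σ e^(−Eᵢ/kT) = e^(−0.59427) + e^(−3.3358) = 0.55197 + 0.035586 = 0.58756.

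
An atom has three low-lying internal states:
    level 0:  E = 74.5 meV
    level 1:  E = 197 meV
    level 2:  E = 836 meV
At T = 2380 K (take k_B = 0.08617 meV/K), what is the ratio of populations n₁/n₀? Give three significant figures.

0.550

k_BT = 0.08617 × 2380 K = 205.08 meV.
n₁/n₀ = exp[−(E₁−E₀)/kT] = exp(−(122.5 meV)/(205.08 meV)) = exp(-0.59733) = 0.550.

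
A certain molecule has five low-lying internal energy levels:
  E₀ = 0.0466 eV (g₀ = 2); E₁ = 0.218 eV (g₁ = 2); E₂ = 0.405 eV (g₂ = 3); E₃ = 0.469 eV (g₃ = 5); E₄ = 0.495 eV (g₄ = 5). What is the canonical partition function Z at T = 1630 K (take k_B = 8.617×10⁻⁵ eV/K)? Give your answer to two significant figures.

Z = 2.4

k_BT = 8.617×10⁻⁵ × 1630 K = 0.1405 eV.
Eᵢ/kT = 0.3317, 1.552, 2.883, 3.338, 3.523.
Z = Σ gᵢe^(−Eᵢ/kT) = 2·e^(−0.3317) + 2·e^(−1.552) + 3·e^(−2.883) + 5·e^(−3.338) + 5·e^(−3.523) = 1.435 + 0.4236 + 0.1679 + 0.1775 + 0.1476 = 2.352.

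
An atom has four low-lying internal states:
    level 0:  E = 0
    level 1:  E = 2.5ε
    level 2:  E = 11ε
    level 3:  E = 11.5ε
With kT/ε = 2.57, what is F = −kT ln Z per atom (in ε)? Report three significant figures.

-0.871 ε

Eᵢ/kT = 0, 0.97276, 4.2802, 4.4747.
Z = Σ e^(−Eᵢ/kT) = e^(−0) + e^(−0.97276) + e^(−4.2802) + e^(−4.4747) = 1.0000 + 0.37804 + 0.013840 + 0.011394 = 1.4033.
F = −kT ln Z = −2.57 × ln(1.4033) = −2.57 × 0.33883 = -0.871 ε.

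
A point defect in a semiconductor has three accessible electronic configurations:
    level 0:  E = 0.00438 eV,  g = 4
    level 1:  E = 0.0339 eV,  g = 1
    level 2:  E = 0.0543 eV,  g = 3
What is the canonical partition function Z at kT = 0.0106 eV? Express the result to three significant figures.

Z = 2.70

Eᵢ/kT = 0.41321, 3.1981, 5.1226.
Z = Σ gᵢe^(−Eᵢ/kT) = 4·e^(−0.41321) + 1·e^(−3.1981) + 3·e^(−5.1226) = 2.6461 + 0.040840 + 0.017882 = 2.7048.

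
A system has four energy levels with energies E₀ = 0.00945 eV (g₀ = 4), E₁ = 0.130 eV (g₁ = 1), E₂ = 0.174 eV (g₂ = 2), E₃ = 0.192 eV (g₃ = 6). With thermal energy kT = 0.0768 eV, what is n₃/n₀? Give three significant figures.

0.139

n₃/n₀ = (g₃/g₀) exp[−(E₃−E₀)/kT] = (6/4) × exp(−(0.18255 eV)/(0.0768 eV)) = (6/4) × exp(-2.3770) = 0.139.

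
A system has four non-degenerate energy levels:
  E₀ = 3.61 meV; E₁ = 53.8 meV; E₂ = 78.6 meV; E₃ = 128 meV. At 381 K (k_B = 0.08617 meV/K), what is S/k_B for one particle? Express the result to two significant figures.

k_BT = 0.08617 × 381 K = 32.83 meV.
Eᵢ/kT = 0.1100, 1.639, 2.394, 3.899.
Z = Σ e^(−Eᵢ/kT) = e^(−0.1100) + e^(−1.639) + e^(−2.394) + e^(−3.899) = 0.8958 + 0.1942 + 0.09126 + 0.02026 = 1.202.
⟨E⟩ = Σ EᵢPᵢ = 19.51 meV.
S/k_B = ln Z + ⟨E⟩/kT = ln(1.202) + 19.51/32.83 = 0.1840 + 0.5943 = 0.78.

0.78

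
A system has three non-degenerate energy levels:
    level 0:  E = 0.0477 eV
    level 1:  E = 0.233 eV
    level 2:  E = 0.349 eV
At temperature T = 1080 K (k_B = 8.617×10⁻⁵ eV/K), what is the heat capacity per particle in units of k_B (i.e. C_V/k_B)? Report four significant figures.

0.6952

k_BT = 8.617×10⁻⁵ × 1080 K = 0.0930636 eV.
Eᵢ/kT = 0.512553, 2.50366, 3.75012.
Z = Σ e^(−Eᵢ/kT) = e^(−0.512553) + e^(−2.50366) + e^(−3.75012) = 0.598964 + 0.0817851 + 0.0235149 = 0.704264.
⟨E⟩ = 0.0792788 eV, ⟨E²⟩ = 0.0123064 eV².
C_V/k_B = (⟨E²⟩ − ⟨E⟩²)/(kT)² = (0.0123064 − 0.00628513)/0.00866083 = 0.6952.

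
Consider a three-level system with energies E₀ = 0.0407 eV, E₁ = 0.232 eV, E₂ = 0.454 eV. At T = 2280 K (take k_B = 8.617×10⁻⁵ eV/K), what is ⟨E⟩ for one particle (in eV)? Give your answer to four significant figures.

k_BT = 8.617×10⁻⁵ × 2280 K = 0.196468 eV.
Eᵢ/kT = 0.207158, 1.18085, 2.31081.
Z = Σ e^(−Eᵢ/kT) = e^(−0.207158) + e^(−1.18085) + e^(−2.31081) = 0.812891 + 0.307018 + 0.0991809 = 1.21909.
⟨E⟩ = Σ Eᵢ e^(−Eᵢ/kT) / Z = (0.0407·0.812891 + 0.232·0.307018 + 0.454·0.0991809) / 1.21909 = 0.1225 eV.

0.1225 eV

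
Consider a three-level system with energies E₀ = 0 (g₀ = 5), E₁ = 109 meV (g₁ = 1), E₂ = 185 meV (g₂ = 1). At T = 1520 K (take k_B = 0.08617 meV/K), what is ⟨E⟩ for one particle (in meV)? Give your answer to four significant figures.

k_BT = 0.08617 × 1520 K = 130.978 meV.
Eᵢ/kT = 0, 0.832201, 1.41245.
Z = Σ gᵢe^(−Eᵢ/kT) = 5·e^(−0) + 1·e^(−0.832201) + 1·e^(−1.41245) = 5.00000 + 0.435091 + 0.243546 = 5.67864.
⟨E⟩ = Σ Eᵢ gᵢe^(−Eᵢ/kT) / Z = (0·5.00000 + 109·0.435091 + 185·0.243546) / 5.67864 = 16.29 meV.

16.29 meV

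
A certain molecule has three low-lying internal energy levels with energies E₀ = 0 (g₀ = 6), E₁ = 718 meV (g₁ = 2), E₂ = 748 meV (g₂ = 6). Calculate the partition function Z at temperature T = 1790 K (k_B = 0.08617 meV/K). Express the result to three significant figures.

k_BT = 0.08617 × 1790 K = 154.24 meV.
Eᵢ/kT = 0, 4.6551, 4.8496.
Z = Σ gᵢe^(−Eᵢ/kT) = 6·e^(−0) + 2·e^(−4.6551) + 6·e^(−4.8496) = 6.0000 + 0.019026 + 0.046989 = 6.0660.

Z = 6.07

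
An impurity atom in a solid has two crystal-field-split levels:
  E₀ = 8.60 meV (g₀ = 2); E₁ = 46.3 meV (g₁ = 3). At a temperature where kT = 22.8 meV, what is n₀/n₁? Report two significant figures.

n₀/n₁ = (g₀/g₁) exp[−(E₀−E₁)/kT] = (2/3) × exp(−(-37.70 meV)/(22.8 meV)) = (2/3) × exp(1.654) = 3.5.

3.5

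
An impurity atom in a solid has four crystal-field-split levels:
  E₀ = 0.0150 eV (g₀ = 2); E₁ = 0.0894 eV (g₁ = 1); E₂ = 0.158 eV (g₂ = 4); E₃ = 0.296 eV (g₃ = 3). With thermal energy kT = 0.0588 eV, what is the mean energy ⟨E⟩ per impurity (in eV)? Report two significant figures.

0.044 eV

Eᵢ/kT = 0.2551, 1.520, 2.687, 5.034.
Z = Σ gᵢe^(−Eᵢ/kT) = 2·e^(−0.2551) + 1·e^(−1.520) + 4·e^(−2.687) + 3·e^(−5.034) = 1.550 + 0.2187 + 0.2723 + 0.01954 = 2.061.
⟨E⟩ = Σ Eᵢ gᵢe^(−Eᵢ/kT) / Z = (0.0150·1.550 + 0.0894·0.2187 + 0.158·0.2723 + 0.296·0.01954) / 2.061 = 0.044 eV.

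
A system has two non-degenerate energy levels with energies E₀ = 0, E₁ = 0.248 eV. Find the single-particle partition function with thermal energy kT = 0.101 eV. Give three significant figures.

Z = 1.09

Eᵢ/kT = 0, 2.4554.
Z = Σ e^(−Eᵢ/kT) = e^(−0) + e^(−2.4554) = 1.0000 + 0.085829 = 1.0858.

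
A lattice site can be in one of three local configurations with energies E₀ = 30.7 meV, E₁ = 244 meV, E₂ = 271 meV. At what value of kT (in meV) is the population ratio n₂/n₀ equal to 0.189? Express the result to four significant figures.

n₂/n₀ = exp[−(E₂−E₀)/kT] = 0.189.
⇒ (E₂−E₀)/kT = ln(1/0.189) = ln(5.29101) = 1.66601.
kT = 240.3 meV / 1.66601 = 144.2 meV.

144.2 meV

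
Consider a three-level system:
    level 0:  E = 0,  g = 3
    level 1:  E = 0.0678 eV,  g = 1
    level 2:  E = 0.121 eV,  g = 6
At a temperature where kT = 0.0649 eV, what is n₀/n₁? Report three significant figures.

n₀/n₁ = (g₀/g₁) exp[−(E₀−E₁)/kT] = (3/1) × exp(−(-0.0678 eV)/(0.0649 eV)) = (3/1) × exp(1.0447) = 8.53.

8.53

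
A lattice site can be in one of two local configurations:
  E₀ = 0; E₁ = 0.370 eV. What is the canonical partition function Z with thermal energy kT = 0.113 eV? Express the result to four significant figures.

Z = 1.038

Eᵢ/kT = 0, 3.27434.
Z = Σ e^(−Eᵢ/kT) = e^(−0) + e^(−3.27434) = 1.00000 + 0.0378418 = 1.03784.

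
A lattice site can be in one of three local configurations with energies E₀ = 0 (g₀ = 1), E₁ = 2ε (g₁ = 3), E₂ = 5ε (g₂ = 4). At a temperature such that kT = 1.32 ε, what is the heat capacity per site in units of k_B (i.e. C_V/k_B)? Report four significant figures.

Eᵢ/kT = 0, 1.51515, 3.78788.
Z = Σ gᵢe^(−Eᵢ/kT) = 1·e^(−0) + 3·e^(−1.51515) + 4·e^(−3.78788) = 1.00000 + 0.659326 + 0.0905742 = 1.74990.
⟨E⟩ = 1.01236 ε, ⟨E²⟩ = 2.80111 ε².
C_V/k_B = (⟨E²⟩ − ⟨E⟩²)/(kT)² = (2.80111 − 1.02487)/1.74240 = 1.019.

1.019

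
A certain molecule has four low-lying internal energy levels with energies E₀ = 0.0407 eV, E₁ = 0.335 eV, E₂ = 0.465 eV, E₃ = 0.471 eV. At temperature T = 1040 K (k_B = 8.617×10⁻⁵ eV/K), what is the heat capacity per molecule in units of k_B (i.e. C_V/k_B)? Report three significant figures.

k_BT = 8.617×10⁻⁵ × 1040 K = 0.089617 eV.
Eᵢ/kT = 0.45415, 3.7381, 5.1887, 5.2557.
Z = Σ e^(−Eᵢ/kT) = e^(−0.45415) + e^(−3.7381) + e^(−5.1887) + e^(−5.2557) = 0.63499 + 0.023799 + 0.0055793 + 0.0052177 = 0.66959.
⟨E⟩ = 0.058048 eV, ⟨E²⟩ = 0.0090900 eV².
C_V/k_B = (⟨E²⟩ − ⟨E⟩²)/(kT)² = (0.0090900 − 0.0033696)/0.0080312 = 0.712.

0.712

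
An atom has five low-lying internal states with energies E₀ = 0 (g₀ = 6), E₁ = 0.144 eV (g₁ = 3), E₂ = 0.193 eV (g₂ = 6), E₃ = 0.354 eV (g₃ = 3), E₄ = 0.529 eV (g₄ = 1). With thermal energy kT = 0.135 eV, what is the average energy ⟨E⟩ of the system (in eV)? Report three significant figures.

0.0590 eV

Eᵢ/kT = 0, 1.0667, 1.4296, 2.6222, 3.9185.
Z = Σ gᵢe^(−Eᵢ/kT) = 6·e^(−0) + 3·e^(−1.0667) + 6·e^(−1.4296) + 3·e^(−2.6222) + 1·e^(−3.9185) = 6.0000 + 1.0324 + 1.4364 + 0.21793 + 0.019871 = 8.7066.
⟨E⟩ = Σ Eᵢ gᵢe^(−Eᵢ/kT) / Z = (0·6.0000 + 0.144·1.0324 + 0.193·1.4364 + 0.354·0.21793 + 0.529·0.019871) / 8.7066 = 0.0590 eV.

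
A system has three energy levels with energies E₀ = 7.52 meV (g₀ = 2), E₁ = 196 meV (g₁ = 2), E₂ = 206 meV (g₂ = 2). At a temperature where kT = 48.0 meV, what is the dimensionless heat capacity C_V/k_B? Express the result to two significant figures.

0.54

Eᵢ/kT = 0.1567, 4.083, 4.292.
Z = Σ gᵢe^(−Eᵢ/kT) = 2·e^(−0.1567) + 2·e^(−4.083) + 2·e^(−4.292) = 1.710 + 0.03371 + 0.02736 = 1.771.
⟨E⟩ = 14.17 meV, ⟨E²⟩ = 1441 meV².
C_V/k_B = (⟨E²⟩ − ⟨E⟩²)/(kT)² = (1441 − 200.8)/2304 = 0.54.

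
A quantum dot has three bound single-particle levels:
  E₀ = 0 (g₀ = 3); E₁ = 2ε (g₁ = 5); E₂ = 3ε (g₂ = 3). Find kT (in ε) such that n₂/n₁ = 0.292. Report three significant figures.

n₂/n₁ = (g₂/g₁) exp[−(E₂−E₁)/kT] = 0.292.
⇒ (E₂−E₁)/kT = ln((3/5)/0.292) = ln(2.0548) = 0.72018.
kT = 1ε / 0.72018 = 1.39 ε.

1.39 ε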